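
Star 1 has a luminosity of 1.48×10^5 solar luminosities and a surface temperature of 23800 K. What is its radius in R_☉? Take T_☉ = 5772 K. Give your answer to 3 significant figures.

R/R_☉ = √(L/L_☉) / (T/T_☉)² = √(1.48×10^5) / (4.123)²
       = 384.7 / 17.00 = 22.63.

22.6 R_☉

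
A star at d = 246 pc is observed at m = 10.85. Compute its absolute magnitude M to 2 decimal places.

M = m − 5 log₁₀(d/10 pc) = 10.85 − 5 log₁₀(246/10)
  = 10.85 − 5 × 1.391 = 10.85 − 6.95 = 3.90.

3.90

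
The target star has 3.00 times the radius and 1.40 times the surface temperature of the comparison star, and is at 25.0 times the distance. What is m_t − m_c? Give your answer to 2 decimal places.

3.14

L_t/L_c = (3.00)²(1.40)⁴ = 34.57.
F_t/F_c = (L_t/L_c)/(d_t/d_c)² = 34.57/625.0 = 0.05532.
m_t − m_c = −2.5 log₁₀(0.05532) = 3.14.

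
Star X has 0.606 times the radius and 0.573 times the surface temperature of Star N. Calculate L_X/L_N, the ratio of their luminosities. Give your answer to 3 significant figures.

0.0396

From the Stefan–Boltzmann law, L ∝ R²T⁴, so
L_X/L_N = (R_X/R_N)² (T_X/T_N)⁴ = (0.606)² × (0.573)⁴ = 0.3672 × 0.1078 = 0.03959.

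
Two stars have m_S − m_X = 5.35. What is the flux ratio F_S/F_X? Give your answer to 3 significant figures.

F_S/F_X = 10^(−(m_S − m_X)/2.5) = 10^(-5.35/2.5) = 10^-2.140 = 0.007244.

0.00724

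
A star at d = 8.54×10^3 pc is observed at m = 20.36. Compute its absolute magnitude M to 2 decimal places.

M = m − 5 log₁₀(d/10 pc) = 20.36 − 5 log₁₀(8.54×10^3/10)
  = 20.36 − 5 × 2.931 = 20.36 − 14.66 = 5.70.

5.70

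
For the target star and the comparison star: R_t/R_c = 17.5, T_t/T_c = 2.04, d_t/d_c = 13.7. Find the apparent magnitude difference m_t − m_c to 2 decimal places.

-3.63

L_t/L_c = (17.5)²(2.04)⁴ = 5304.
F_t/F_c = (L_t/L_c)/(d_t/d_c)² = 5304/187.7 = 28.26.
m_t − m_c = −2.5 log₁₀(28.26) = -3.63.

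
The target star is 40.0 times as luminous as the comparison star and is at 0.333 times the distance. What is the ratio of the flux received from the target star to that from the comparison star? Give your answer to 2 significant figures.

3.6×10^2

F = L/(4πd²), so F_t/F_c = (L_t/L_c) / (d_t/d_c)²
= 40.0 / (0.333)² = 40.0 / 0.1109 = 360.7.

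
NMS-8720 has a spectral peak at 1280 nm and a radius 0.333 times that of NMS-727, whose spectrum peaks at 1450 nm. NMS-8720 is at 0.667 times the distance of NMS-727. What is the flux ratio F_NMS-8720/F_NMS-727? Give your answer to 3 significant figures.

0.410

Wien's law: T_NMS-8720/T_NMS-727 = λ_NMS-727/λ_NMS-8720 = 1450/1280 = 1.133.
L_NMS-8720/L_NMS-727 = (R_NMS-8720/R_NMS-727)²(T_NMS-8720/T_NMS-727)⁴ = (0.333)²(1.133)⁴ = 0.1826.
F_NMS-8720/F_NMS-727 = (L_NMS-8720/L_NMS-727)/(d_NMS-8720/d_NMS-727)² = 0.1826/(0.667)² = 0.4105.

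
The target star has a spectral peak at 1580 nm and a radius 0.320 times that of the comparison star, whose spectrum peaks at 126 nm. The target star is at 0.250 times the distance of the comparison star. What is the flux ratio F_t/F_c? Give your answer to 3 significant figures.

Wien's law: T_t/T_c = λ_c/λ_t = 126/1580 = 0.07975.
L_t/L_c = (R_t/R_c)²(T_t/T_c)⁴ = (0.320)²(0.07975)⁴ = 4.141×10^-6.
F_t/F_c = (L_t/L_c)/(d_t/d_c)² = 4.141×10^-6/(0.250)² = 6.626×10^-5.

6.63×10^-5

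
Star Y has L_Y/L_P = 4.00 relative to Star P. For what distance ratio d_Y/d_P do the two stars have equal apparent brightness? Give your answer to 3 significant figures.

Equal flux requires L_Y/d_Y² = L_P/d_P², so d_Y/d_P = √(L_Y/L_P)
= √(4.00) = 2.000.

2.00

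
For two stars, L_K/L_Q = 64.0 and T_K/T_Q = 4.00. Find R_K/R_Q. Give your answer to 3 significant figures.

0.500

L ∝ R²T⁴ gives R ∝ √L / T², so
R_K/R_Q = √(64.0) / (4.00)² = 8.000 / 16.00 = 0.5000.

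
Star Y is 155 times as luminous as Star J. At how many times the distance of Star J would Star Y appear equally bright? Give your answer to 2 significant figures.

Equal flux requires L_Y/d_Y² = L_J/d_J², so d_Y/d_J = √(L_Y/L_J)
= √(155) = 12.45.

12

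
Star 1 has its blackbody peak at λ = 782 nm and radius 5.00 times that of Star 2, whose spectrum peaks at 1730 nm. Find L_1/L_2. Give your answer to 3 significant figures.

Wien's law gives T ∝ 1/λ_max, so T_1/T_2 = λ_2/λ_1 = 1730/782 = 2.212.
Then L ∝ R²T⁴ gives L_1/L_2 = (5.00)² × (2.212)⁴ = 25.00 × 23.95 = 598.8.

599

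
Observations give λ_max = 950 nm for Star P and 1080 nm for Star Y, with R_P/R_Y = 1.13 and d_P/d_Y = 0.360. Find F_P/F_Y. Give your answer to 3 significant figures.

16.5

Wien's law: T_P/T_Y = λ_Y/λ_P = 1080/950 = 1.137.
L_P/L_Y = (R_P/R_Y)²(T_P/T_Y)⁴ = (1.13)²(1.137)⁴ = 2.133.
F_P/F_Y = (L_P/L_Y)/(d_P/d_Y)² = 2.133/(0.360)² = 16.46.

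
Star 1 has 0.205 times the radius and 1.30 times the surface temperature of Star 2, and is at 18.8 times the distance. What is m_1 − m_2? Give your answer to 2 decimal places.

L_1/L_2 = (0.205)²(1.30)⁴ = 0.1200.
F_1/F_2 = (L_1/L_2)/(d_1/d_2)² = 0.1200/353.4 = 3.396×10^-4.
m_1 − m_2 = −2.5 log₁₀(3.396×10^-4) = 8.67.

8.67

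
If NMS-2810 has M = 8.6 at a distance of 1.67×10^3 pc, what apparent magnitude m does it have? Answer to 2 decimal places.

m = M + 5 log₁₀(d/10 pc) = 8.6 + 5 log₁₀(1.67×10^3/10)
  = 8.6 + 5 × 2.223 = 8.6 + 11.11 = 19.71.

19.71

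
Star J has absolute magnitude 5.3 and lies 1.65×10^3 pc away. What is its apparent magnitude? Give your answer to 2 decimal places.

m = M + 5 log₁₀(d/10 pc) = 5.3 + 5 log₁₀(1.65×10^3/10)
  = 5.3 + 5 × 2.217 = 5.3 + 11.09 = 16.39.

16.39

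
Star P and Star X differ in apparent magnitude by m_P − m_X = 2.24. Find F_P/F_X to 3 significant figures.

0.127

F_P/F_X = 10^(−(m_P − m_X)/2.5) = 10^(-2.24/2.5) = 10^-0.896 = 0.1271.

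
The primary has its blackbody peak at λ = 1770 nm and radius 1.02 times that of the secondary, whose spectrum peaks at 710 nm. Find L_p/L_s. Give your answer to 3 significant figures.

0.0269

Wien's law gives T ∝ 1/λ_max, so T_p/T_s = λ_s/λ_p = 710/1770 = 0.4011.
Then L ∝ R²T⁴ gives L_p/L_s = (1.02)² × (0.4011)⁴ = 1.040 × 0.02589 = 0.02694.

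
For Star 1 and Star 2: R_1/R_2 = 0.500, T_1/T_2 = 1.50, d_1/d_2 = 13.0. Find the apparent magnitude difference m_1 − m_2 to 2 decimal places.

L_1/L_2 = (0.500)²(1.50)⁴ = 1.266.
F_1/F_2 = (L_1/L_2)/(d_1/d_2)² = 1.266/169.0 = 0.007489.
m_1 − m_2 = −2.5 log₁₀(0.007489) = 5.31.

5.31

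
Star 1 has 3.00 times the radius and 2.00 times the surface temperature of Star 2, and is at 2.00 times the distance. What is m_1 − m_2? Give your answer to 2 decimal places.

L_1/L_2 = (3.00)²(2.00)⁴ = 144.0.
F_1/F_2 = (L_1/L_2)/(d_1/d_2)² = 144.0/4.000 = 36.00.
m_1 − m_2 = −2.5 log₁₀(36.00) = -3.89.

-3.89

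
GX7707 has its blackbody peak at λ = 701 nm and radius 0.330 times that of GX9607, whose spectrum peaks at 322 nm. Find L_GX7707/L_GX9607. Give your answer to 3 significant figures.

0.00485

Wien's law gives T ∝ 1/λ_max, so T_GX7707/T_GX9607 = λ_GX9607/λ_GX7707 = 322/701 = 0.4593.
Then L ∝ R²T⁴ gives L_GX7707/L_GX9607 = (0.330)² × (0.4593)⁴ = 0.1089 × 0.04452 = 0.004848.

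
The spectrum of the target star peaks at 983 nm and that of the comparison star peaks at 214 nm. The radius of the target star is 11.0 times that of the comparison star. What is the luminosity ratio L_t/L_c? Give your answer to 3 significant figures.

Wien's law gives T ∝ 1/λ_max, so T_t/T_c = λ_c/λ_t = 214/983 = 0.2177.
Then L ∝ R²T⁴ gives L_t/L_c = (11.0)² × (0.2177)⁴ = 121.0 × 0.002246 = 0.2718.

0.272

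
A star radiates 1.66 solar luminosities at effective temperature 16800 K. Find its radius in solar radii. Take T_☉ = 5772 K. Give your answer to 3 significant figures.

0.152 solar radii

R/R_☉ = √(L/L_☉) / (T/T_☉)² = √(1.66) / (2.911)²
       = 1.288 / 8.472 = 0.1521.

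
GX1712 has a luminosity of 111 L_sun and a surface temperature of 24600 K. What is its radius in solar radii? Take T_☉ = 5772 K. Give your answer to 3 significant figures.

0.580 solar radii

R/R_☉ = √(L/L_☉) / (T/T_☉)² = √(111) / (4.262)²
       = 10.54 / 18.16 = 0.5800.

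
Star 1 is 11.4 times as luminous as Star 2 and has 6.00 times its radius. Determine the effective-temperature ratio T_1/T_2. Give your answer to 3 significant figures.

0.750

L ∝ R²T⁴ gives T ∝ (L/R²)^(1/4), so
T_1/T_2 = (11.4 / 6.00²)^(1/4) = (0.3167)^(1/4) = 0.7502.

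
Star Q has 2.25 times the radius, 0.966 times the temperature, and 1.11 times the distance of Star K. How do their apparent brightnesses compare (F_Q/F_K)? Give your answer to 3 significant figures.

L_Q/L_K = (R_Q/R_K)²(T_Q/T_K)⁴ = (2.25)² × (0.966)⁴ = 4.408.
F_Q/F_K = (L_Q/L_K)/(d_Q/d_K)² = 4.408 / (1.11)² = 3.578.

3.58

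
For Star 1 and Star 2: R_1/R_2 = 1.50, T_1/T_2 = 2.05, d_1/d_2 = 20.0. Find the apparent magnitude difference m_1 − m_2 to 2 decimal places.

L_1/L_2 = (1.50)²(2.05)⁴ = 39.74.
F_1/F_2 = (L_1/L_2)/(d_1/d_2)² = 39.74/400.0 = 0.09934.
m_1 − m_2 = −2.5 log₁₀(0.09934) = 2.51.

2.51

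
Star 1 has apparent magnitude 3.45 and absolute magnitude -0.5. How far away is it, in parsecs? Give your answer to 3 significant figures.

m − M = 5 log₁₀(d/10 pc)
3.45 − (-0.5) = 3.95 = 5 log₁₀(d/10)
d = 10 × 10^(3.95/5) = 10 × 10^0.790 = 61.66 pc.

61.7 pc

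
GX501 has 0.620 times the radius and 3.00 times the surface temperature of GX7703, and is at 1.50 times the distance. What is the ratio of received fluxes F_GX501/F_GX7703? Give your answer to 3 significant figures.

13.8

L_GX501/L_GX7703 = (R_GX501/R_GX7703)²(T_GX501/T_GX7703)⁴ = (0.620)² × (3.00)⁴ = 31.14.
F_GX501/F_GX7703 = (L_GX501/L_GX7703)/(d_GX501/d_GX7703)² = 31.14 / (1.50)² = 13.84.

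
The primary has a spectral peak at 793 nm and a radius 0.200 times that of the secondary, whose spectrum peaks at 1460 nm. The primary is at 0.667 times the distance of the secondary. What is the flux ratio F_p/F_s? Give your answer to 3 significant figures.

1.03

Wien's law: T_p/T_s = λ_s/λ_p = 1460/793 = 1.841.
L_p/L_s = (R_p/R_s)²(T_p/T_s)⁴ = (0.200)²(1.841)⁴ = 0.4596.
F_p/F_s = (L_p/L_s)/(d_p/d_s)² = 0.4596/(0.667)² = 1.033.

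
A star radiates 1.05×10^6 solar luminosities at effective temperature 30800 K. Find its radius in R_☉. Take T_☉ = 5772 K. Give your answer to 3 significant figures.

R/R_☉ = √(L/L_☉) / (T/T_☉)² = √(1.05×10^6) / (5.336)²
       = 1025 / 28.47 = 35.99.

36.0 R_☉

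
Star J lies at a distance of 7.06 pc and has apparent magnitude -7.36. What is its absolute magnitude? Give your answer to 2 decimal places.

M = m − 5 log₁₀(d/10 pc) = -7.36 − 5 log₁₀(7.06/10)
  = -7.36 − 5 × -0.151 = -7.36 − -0.76 = -6.60.

-6.60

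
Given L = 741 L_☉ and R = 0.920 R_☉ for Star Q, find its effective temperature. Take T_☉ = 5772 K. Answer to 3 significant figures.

T/T_☉ = (L/L_☉)^(1/4) / (R/R_☉)^(1/2)
T = 5772 × (741)^(1/4) / √(0.920) = 5772 × 5.217 / 0.9592 = 3.140×10^4 K.

3.14×10^4 K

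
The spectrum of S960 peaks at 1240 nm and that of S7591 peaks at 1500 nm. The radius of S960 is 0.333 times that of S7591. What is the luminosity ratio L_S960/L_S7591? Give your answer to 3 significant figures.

0.237

Wien's law gives T ∝ 1/λ_max, so T_S960/T_S7591 = λ_S7591/λ_S960 = 1500/1240 = 1.210.
Then L ∝ R²T⁴ gives L_S960/L_S7591 = (0.333)² × (1.210)⁴ = 0.1109 × 2.141 = 0.2374.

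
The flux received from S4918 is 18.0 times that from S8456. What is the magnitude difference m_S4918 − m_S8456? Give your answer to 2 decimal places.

m_S4918 − m_S8456 = −2.5 log₁₀(F_S4918/F_S8456) = −2.5 log₁₀(18.0) = −2.5 × (1.255) = -3.138.

-3.14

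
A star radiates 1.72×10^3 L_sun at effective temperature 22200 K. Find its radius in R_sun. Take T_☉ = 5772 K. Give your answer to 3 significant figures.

R/R_☉ = √(L/L_☉) / (T/T_☉)² = √(1.72×10^3) / (3.846)²
       = 41.47 / 14.79 = 2.804.

2.80 R_sun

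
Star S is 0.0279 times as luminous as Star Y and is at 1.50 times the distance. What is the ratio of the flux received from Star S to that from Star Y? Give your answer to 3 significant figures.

0.0124

F = L/(4πd²), so F_S/F_Y = (L_S/L_Y) / (d_S/d_Y)²
= 0.0279 / (1.50)² = 0.0279 / 2.250 = 0.01240.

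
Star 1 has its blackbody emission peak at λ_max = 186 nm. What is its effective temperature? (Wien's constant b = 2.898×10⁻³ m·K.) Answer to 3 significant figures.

T = b/λ_max = 2.898×10⁻³ / (186×10⁻⁹) = 1.558×10^4 K.

1.56×10^4 K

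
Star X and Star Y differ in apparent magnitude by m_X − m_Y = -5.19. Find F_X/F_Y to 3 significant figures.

119

F_X/F_Y = 10^(−(m_X − m_Y)/2.5) = 10^(5.19/2.5) = 10^2.076 = 119.1.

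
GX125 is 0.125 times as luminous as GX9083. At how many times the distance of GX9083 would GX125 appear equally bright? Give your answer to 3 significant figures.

0.354

Equal flux requires L_GX125/d_GX125² = L_GX9083/d_GX9083², so d_GX125/d_GX9083 = √(L_GX125/L_GX9083)
= √(0.125) = 0.3536.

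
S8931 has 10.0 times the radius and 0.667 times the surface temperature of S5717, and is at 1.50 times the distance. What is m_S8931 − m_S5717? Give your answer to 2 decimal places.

-2.36

L_S8931/L_S5717 = (10.0)²(0.667)⁴ = 19.79.
F_S8931/F_S5717 = (L_S8931/L_S5717)/(d_S8931/d_S5717)² = 19.79/2.250 = 8.797.
m_S8931 − m_S5717 = −2.5 log₁₀(8.797) = -2.36.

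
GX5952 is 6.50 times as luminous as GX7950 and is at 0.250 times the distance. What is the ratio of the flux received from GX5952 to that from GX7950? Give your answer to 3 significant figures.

F = L/(4πd²), so F_GX5952/F_GX7950 = (L_GX5952/L_GX7950) / (d_GX5952/d_GX7950)²
= 6.50 / (0.250)² = 6.50 / 0.06250 = 104.0.

104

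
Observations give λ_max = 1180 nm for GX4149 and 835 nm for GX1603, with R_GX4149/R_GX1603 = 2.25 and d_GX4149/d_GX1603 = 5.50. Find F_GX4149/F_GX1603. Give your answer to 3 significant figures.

Wien's law: T_GX4149/T_GX1603 = λ_GX1603/λ_GX4149 = 835/1180 = 0.7076.
L_GX4149/L_GX1603 = (R_GX4149/R_GX1603)²(T_GX4149/T_GX1603)⁴ = (2.25)²(0.7076)⁴ = 1.269.
F_GX4149/F_GX1603 = (L_GX4149/L_GX1603)/(d_GX4149/d_GX1603)² = 1.269/(5.50)² = 0.04196.

0.0420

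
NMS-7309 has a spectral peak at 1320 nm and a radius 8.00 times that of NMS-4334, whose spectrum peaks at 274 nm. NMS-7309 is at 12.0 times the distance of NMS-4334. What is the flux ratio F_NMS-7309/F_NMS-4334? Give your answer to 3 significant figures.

8.25×10^-4

Wien's law: T_NMS-7309/T_NMS-4334 = λ_NMS-4334/λ_NMS-7309 = 274/1320 = 0.2076.
L_NMS-7309/L_NMS-4334 = (R_NMS-7309/R_NMS-4334)²(T_NMS-7309/T_NMS-4334)⁴ = (8.00)²(0.2076)⁴ = 0.1188.
F_NMS-7309/F_NMS-4334 = (L_NMS-7309/L_NMS-4334)/(d_NMS-7309/d_NMS-4334)² = 0.1188/(12.0)² = 8.251×10^-4.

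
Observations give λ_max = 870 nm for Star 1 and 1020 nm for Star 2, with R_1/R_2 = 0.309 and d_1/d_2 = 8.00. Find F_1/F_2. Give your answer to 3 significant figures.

Wien's law: T_1/T_2 = λ_2/λ_1 = 1020/870 = 1.172.
L_1/L_2 = (R_1/R_2)²(T_1/T_2)⁴ = (0.309)²(1.172)⁴ = 0.1804.
F_1/F_2 = (L_1/L_2)/(d_1/d_2)² = 0.1804/(8.00)² = 0.002819.

0.00282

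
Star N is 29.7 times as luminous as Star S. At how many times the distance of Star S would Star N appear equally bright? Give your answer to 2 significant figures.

Equal flux requires L_N/d_N² = L_S/d_S², so d_N/d_S = √(L_N/L_S)
= √(29.7) = 5.450.

5.4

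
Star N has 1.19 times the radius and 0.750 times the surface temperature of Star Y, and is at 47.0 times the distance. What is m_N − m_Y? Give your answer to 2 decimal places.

9.23

L_N/L_Y = (1.19)²(0.750)⁴ = 0.4481.
F_N/F_Y = (L_N/L_Y)/(d_N/d_Y)² = 0.4481/2209 = 2.028×10^-4.
m_N − m_Y = −2.5 log₁₀(2.028×10^-4) = 9.23.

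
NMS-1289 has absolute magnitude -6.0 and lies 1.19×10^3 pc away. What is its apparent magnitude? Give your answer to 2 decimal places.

4.38

m = M + 5 log₁₀(d/10 pc) = -6.0 + 5 log₁₀(1.19×10^3/10)
  = -6.0 + 5 × 2.076 = -6.0 + 10.38 = 4.38.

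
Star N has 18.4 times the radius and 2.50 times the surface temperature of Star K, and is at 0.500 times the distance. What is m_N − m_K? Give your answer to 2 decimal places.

-11.81

L_N/L_K = (18.4)²(2.50)⁴ = 1.322×10^4.
F_N/F_K = (L_N/L_K)/(d_N/d_K)² = 1.322×10^4/0.2500 = 5.290×10^4.
m_N − m_K = −2.5 log₁₀(5.290×10^4) = -11.81.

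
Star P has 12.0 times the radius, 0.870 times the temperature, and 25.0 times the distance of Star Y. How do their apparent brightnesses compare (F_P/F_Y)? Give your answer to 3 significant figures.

0.132

L_P/L_Y = (R_P/R_Y)²(T_P/T_Y)⁴ = (12.0)² × (0.870)⁴ = 82.50.
F_P/F_Y = (L_P/L_Y)/(d_P/d_Y)² = 82.50 / (25.0)² = 0.1320.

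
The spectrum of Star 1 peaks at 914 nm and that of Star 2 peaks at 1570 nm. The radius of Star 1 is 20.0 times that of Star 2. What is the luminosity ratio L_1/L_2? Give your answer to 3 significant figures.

3.48×10^3

Wien's law gives T ∝ 1/λ_max, so T_1/T_2 = λ_2/λ_1 = 1570/914 = 1.718.
Then L ∝ R²T⁴ gives L_1/L_2 = (20.0)² × (1.718)⁴ = 400.0 × 8.706 = 3482.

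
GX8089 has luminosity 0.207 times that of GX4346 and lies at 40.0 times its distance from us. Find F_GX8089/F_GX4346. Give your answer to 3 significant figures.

F = L/(4πd²), so F_GX8089/F_GX4346 = (L_GX8089/L_GX4346) / (d_GX8089/d_GX4346)²
= 0.207 / (40.0)² = 0.207 / 1600 = 1.294×10^-4.

1.29×10^-4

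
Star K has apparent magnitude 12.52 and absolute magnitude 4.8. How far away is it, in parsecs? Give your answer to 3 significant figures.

m − M = 5 log₁₀(d/10 pc)
12.52 − (4.8) = 7.72 = 5 log₁₀(d/10)
d = 10 × 10^(7.72/5) = 10 × 10^1.544 = 349.9 pc.

350 pc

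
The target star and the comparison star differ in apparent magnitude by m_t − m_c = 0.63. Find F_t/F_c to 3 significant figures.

0.560

F_t/F_c = 10^(−(m_t − m_c)/2.5) = 10^(-0.63/2.5) = 10^-0.252 = 0.5598.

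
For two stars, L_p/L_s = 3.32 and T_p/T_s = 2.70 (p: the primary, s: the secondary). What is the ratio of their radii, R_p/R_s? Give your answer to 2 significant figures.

0.25

L ∝ R²T⁴ gives R ∝ √L / T², so
R_p/R_s = √(3.32) / (2.70)² = 1.822 / 7.290 = 0.2499.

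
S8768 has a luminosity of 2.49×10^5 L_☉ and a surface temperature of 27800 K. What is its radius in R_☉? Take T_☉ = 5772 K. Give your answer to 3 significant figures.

21.5 R_☉

R/R_☉ = √(L/L_☉) / (T/T_☉)² = √(2.49×10^5) / (4.816)²
       = 499.0 / 23.20 = 21.51.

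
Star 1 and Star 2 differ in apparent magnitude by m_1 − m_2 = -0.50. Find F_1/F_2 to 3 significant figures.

1.58

F_1/F_2 = 10^(−(m_1 − m_2)/2.5) = 10^(0.50/2.5) = 10^0.200 = 1.585.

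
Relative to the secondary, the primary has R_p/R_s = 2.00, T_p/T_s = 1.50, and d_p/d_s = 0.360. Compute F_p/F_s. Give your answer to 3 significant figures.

156

L_p/L_s = (R_p/R_s)²(T_p/T_s)⁴ = (2.00)² × (1.50)⁴ = 20.25.
F_p/F_s = (L_p/L_s)/(d_p/d_s)² = 20.25 / (0.360)² = 156.2.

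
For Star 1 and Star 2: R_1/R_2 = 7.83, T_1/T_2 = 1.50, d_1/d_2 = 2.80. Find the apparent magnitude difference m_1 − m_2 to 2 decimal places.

-3.99

L_1/L_2 = (7.83)²(1.50)⁴ = 310.4.
F_1/F_2 = (L_1/L_2)/(d_1/d_2)² = 310.4/7.840 = 39.59.
m_1 − m_2 = −2.5 log₁₀(39.59) = -3.99.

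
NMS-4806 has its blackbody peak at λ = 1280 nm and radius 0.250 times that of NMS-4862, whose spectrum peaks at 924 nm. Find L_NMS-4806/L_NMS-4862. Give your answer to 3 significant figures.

Wien's law gives T ∝ 1/λ_max, so T_NMS-4806/T_NMS-4862 = λ_NMS-4862/λ_NMS-4806 = 924/1280 = 0.7219.
Then L ∝ R²T⁴ gives L_NMS-4806/L_NMS-4862 = (0.250)² × (0.7219)⁴ = 0.06250 × 0.2715 = 0.01697.

0.0170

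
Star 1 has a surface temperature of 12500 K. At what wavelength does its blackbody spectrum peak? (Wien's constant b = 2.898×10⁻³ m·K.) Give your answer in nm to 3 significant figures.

232 nm

λ_max = b/T = 2.898×10⁻³ / 12500 = 2.32×10^-7 m = 231.8 nm.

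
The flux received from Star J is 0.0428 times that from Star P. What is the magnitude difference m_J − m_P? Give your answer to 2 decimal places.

3.42

m_J − m_P = −2.5 log₁₀(F_J/F_P) = −2.5 log₁₀(0.0428) = −2.5 × (-1.369) = 3.421.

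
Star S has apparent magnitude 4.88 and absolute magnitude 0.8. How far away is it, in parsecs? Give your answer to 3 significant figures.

m − M = 5 log₁₀(d/10 pc)
4.88 − (0.8) = 4.08 = 5 log₁₀(d/10)
d = 10 × 10^(4.08/5) = 10 × 10^0.816 = 65.46 pc.

65.5 pc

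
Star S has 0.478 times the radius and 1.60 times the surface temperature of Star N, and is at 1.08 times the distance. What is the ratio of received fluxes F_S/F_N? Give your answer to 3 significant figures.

1.28

L_S/L_N = (R_S/R_N)²(T_S/T_N)⁴ = (0.478)² × (1.60)⁴ = 1.497.
F_S/F_N = (L_S/L_N)/(d_S/d_N)² = 1.497 / (1.08)² = 1.284.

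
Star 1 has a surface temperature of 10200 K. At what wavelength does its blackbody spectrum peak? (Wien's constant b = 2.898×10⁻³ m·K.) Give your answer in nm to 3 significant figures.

λ_max = b/T = 2.898×10⁻³ / 10200 = 2.84×10^-7 m = 284.1 nm.

284 nm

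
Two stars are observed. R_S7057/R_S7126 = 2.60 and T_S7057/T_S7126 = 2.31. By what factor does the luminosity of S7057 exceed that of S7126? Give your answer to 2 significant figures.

From the Stefan–Boltzmann law, L ∝ R²T⁴, so
L_S7057/L_S7126 = (R_S7057/R_S7126)² (T_S7057/T_S7126)⁴ = (2.60)² × (2.31)⁴ = 6.760 × 28.47 = 192.5.

1.9×10^2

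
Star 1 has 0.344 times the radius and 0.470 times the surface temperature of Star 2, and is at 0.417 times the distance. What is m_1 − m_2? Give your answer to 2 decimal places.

3.70

L_1/L_2 = (0.344)²(0.470)⁴ = 0.005774.
F_1/F_2 = (L_1/L_2)/(d_1/d_2)² = 0.005774/0.1739 = 0.03321.
m_1 − m_2 = −2.5 log₁₀(0.03321) = 3.70.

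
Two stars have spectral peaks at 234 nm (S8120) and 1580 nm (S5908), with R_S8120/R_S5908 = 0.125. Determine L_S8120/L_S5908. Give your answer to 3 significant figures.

Wien's law gives T ∝ 1/λ_max, so T_S8120/T_S5908 = λ_S5908/λ_S8120 = 1580/234 = 6.752.
Then L ∝ R²T⁴ gives L_S8120/L_S5908 = (0.125)² × (6.752)⁴ = 0.01562 × 2079 = 32.48.

32.5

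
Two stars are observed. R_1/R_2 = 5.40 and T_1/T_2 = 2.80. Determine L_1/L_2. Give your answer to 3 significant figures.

From the Stefan–Boltzmann law, L ∝ R²T⁴, so
L_1/L_2 = (R_1/R_2)² (T_1/T_2)⁴ = (5.40)² × (2.80)⁴ = 29.16 × 61.47 = 1792.

1.79×10^3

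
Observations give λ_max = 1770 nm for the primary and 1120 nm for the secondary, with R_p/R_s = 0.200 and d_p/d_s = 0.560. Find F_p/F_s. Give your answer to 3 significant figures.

0.0204

Wien's law: T_p/T_s = λ_s/λ_p = 1120/1770 = 0.6328.
L_p/L_s = (R_p/R_s)²(T_p/T_s)⁴ = (0.200)²(0.6328)⁴ = 0.006413.
F_p/F_s = (L_p/L_s)/(d_p/d_s)² = 0.006413/(0.560)² = 0.02045.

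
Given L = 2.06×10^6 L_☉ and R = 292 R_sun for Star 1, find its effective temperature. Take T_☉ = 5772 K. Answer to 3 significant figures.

1.28×10^4 K

T/T_☉ = (L/L_☉)^(1/4) / (R/R_☉)^(1/2)
T = 5772 × (2.06×10^6)^(1/4) / √(292) = 5772 × 37.88 / 17.09 = 1.280×10^4 K.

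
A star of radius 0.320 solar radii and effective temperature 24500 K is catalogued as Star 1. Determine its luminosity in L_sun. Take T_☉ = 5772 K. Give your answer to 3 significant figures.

L/L_☉ = (R/R_☉)² (T/T_☉)⁴ = (0.320)² × (24500/5772)⁴
       = 0.1024 × (4.245)⁴ = 0.1024 × 324.6 = 33.24.

33.2 L_sun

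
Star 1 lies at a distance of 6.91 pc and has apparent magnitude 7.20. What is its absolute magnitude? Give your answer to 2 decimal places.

8.00

M = m − 5 log₁₀(d/10 pc) = 7.20 − 5 log₁₀(6.91/10)
  = 7.20 − 5 × -0.161 = 7.20 − -0.80 = 8.00.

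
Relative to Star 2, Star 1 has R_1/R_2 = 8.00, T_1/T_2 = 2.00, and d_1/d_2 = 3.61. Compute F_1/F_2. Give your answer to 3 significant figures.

78.6

L_1/L_2 = (R_1/R_2)²(T_1/T_2)⁴ = (8.00)² × (2.00)⁴ = 1024.
F_1/F_2 = (L_1/L_2)/(d_1/d_2)² = 1024 / (3.61)² = 78.58.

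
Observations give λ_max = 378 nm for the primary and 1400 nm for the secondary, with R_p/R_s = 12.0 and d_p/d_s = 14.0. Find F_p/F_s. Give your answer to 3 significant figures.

Wien's law: T_p/T_s = λ_s/λ_p = 1400/378 = 3.704.
L_p/L_s = (R_p/R_s)²(T_p/T_s)⁴ = (12.0)²(3.704)⁴ = 2.710×10^4.
F_p/F_s = (L_p/L_s)/(d_p/d_s)² = 2.710×10^4/(14.0)² = 138.2.

138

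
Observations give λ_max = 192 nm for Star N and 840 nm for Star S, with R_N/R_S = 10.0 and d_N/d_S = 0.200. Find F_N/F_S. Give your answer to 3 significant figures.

Wien's law: T_N/T_S = λ_S/λ_N = 840/192 = 4.375.
L_N/L_S = (R_N/R_S)²(T_N/T_S)⁴ = (10.0)²(4.375)⁴ = 3.664×10^4.
F_N/F_S = (L_N/L_S)/(d_N/d_S)² = 3.664×10^4/(0.200)² = 9.159×10^5.

9.16×10^5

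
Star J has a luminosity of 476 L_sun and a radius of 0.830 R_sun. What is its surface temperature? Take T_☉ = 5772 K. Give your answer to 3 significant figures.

T/T_☉ = (L/L_☉)^(1/4) / (R/R_☉)^(1/2)
T = 5772 × (476)^(1/4) / √(0.830) = 5772 × 4.671 / 0.9110 = 2.959×10^4 K.

2.96×10^4 K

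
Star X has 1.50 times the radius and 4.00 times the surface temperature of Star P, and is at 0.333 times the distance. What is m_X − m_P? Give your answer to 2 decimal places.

L_X/L_P = (1.50)²(4.00)⁴ = 576.0.
F_X/F_P = (L_X/L_P)/(d_X/d_P)² = 576.0/0.1109 = 5194.
m_X − m_P = −2.5 log₁₀(5194) = -9.29.

-9.29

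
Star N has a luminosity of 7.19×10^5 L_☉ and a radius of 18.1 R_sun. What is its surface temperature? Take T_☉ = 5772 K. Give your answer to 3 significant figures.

T/T_☉ = (L/L_☉)^(1/4) / (R/R_☉)^(1/2)
T = 5772 × (7.19×10^5)^(1/4) / √(18.1) = 5772 × 29.12 / 4.254 = 3.951×10^4 K.

3.95×10^4 K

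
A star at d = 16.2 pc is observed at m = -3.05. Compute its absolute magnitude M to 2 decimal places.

M = m − 5 log₁₀(d/10 pc) = -3.05 − 5 log₁₀(16.2/10)
  = -3.05 − 5 × 0.210 = -3.05 − 1.05 = -4.10.

-4.10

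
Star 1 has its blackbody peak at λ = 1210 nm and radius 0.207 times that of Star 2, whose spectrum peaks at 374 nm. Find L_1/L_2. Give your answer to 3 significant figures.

3.91×10^-4

Wien's law gives T ∝ 1/λ_max, so T_1/T_2 = λ_2/λ_1 = 374/1210 = 0.3091.
Then L ∝ R²T⁴ gives L_1/L_2 = (0.207)² × (0.3091)⁴ = 0.04285 × 0.009127 = 3.911×10^-4.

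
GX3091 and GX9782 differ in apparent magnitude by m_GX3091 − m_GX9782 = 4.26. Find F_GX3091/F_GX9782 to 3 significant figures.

0.0198

F_GX3091/F_GX9782 = 10^(−(m_GX3091 − m_GX9782)/2.5) = 10^(-4.26/2.5) = 10^-1.704 = 0.01977.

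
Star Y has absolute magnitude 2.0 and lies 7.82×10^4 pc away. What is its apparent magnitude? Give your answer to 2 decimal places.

m = M + 5 log₁₀(d/10 pc) = 2.0 + 5 log₁₀(7.82×10^4/10)
  = 2.0 + 5 × 3.893 = 2.0 + 19.47 = 21.47.

21.47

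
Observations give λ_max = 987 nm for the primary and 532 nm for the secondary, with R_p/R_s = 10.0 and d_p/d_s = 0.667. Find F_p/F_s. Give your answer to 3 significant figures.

Wien's law: T_p/T_s = λ_s/λ_p = 532/987 = 0.5390.
L_p/L_s = (R_p/R_s)²(T_p/T_s)⁴ = (10.0)²(0.5390)⁴ = 8.441.
F_p/F_s = (L_p/L_s)/(d_p/d_s)² = 8.441/(0.667)² = 18.97.

19.0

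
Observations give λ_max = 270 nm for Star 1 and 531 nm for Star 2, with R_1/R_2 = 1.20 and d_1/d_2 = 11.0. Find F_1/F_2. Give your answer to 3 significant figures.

Wien's law: T_1/T_2 = λ_2/λ_1 = 531/270 = 1.967.
L_1/L_2 = (R_1/R_2)²(T_1/T_2)⁴ = (1.20)²(1.967)⁴ = 21.54.
F_1/F_2 = (L_1/L_2)/(d_1/d_2)² = 21.54/(11.0)² = 0.1780.

0.178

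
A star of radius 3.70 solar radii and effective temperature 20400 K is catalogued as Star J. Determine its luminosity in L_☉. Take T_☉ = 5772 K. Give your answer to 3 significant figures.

2.14×10^3 L_☉

L/L_☉ = (R/R_☉)² (T/T_☉)⁴ = (3.70)² × (20400/5772)⁴
       = 13.69 × (3.534)⁴ = 13.69 × 156.0 = 2136.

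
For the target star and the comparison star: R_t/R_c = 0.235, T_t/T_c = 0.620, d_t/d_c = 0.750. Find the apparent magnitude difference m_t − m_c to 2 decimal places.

4.60

L_t/L_c = (0.235)²(0.620)⁴ = 0.008160.
F_t/F_c = (L_t/L_c)/(d_t/d_c)² = 0.008160/0.5625 = 0.01451.
m_t − m_c = −2.5 log₁₀(0.01451) = 4.60.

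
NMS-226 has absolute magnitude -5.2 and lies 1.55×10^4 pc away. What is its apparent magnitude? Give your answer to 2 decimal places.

10.75

m = M + 5 log₁₀(d/10 pc) = -5.2 + 5 log₁₀(1.55×10^4/10)
  = -5.2 + 5 × 3.190 = -5.2 + 15.95 = 10.75.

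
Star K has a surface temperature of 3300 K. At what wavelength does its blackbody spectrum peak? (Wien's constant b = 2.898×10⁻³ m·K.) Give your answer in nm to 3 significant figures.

λ_max = b/T = 2.898×10⁻³ / 3300 = 8.78×10^-7 m = 878.2 nm.

878 nm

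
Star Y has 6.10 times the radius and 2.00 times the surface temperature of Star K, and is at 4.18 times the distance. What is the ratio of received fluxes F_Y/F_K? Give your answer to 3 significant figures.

34.1

L_Y/L_K = (R_Y/R_K)²(T_Y/T_K)⁴ = (6.10)² × (2.00)⁴ = 595.4.
F_Y/F_K = (L_Y/L_K)/(d_Y/d_K)² = 595.4 / (4.18)² = 34.07.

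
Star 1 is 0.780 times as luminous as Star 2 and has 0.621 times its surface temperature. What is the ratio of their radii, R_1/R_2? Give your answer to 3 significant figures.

L ∝ R²T⁴ gives R ∝ √L / T², so
R_1/R_2 = √(0.780) / (0.621)² = 0.8832 / 0.3856 = 2.290.

2.29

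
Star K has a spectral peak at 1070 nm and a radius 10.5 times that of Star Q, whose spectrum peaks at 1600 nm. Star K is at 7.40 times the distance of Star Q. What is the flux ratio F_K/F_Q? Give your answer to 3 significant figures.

10.1

Wien's law: T_K/T_Q = λ_Q/λ_K = 1600/1070 = 1.495.
L_K/L_Q = (R_K/R_Q)²(T_K/T_Q)⁴ = (10.5)²(1.495)⁴ = 551.2.
F_K/F_Q = (L_K/L_Q)/(d_K/d_Q)² = 551.2/(7.40)² = 10.07.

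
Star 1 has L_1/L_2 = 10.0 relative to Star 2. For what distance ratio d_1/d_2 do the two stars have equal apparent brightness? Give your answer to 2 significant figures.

Equal flux requires L_1/d_1² = L_2/d_2², so d_1/d_2 = √(L_1/L_2)
= √(10.0) = 3.162.

3.2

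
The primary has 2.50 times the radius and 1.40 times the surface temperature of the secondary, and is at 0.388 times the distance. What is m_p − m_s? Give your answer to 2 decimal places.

L_p/L_s = (2.50)²(1.40)⁴ = 24.01.
F_p/F_s = (L_p/L_s)/(d_p/d_s)² = 24.01/0.1505 = 159.5.
m_p − m_s = −2.5 log₁₀(159.5) = -5.51.

-5.51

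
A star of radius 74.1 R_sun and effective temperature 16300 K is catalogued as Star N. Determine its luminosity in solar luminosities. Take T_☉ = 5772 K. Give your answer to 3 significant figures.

L/L_☉ = (R/R_☉)² (T/T_☉)⁴ = (74.1)² × (16300/5772)⁴
       = 5491 × (2.824)⁴ = 5491 × 63.60 = 3.492×10^5.

3.49×10^5 solar luminosities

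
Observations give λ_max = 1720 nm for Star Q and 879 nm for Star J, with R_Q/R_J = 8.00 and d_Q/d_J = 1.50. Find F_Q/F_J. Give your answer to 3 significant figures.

1.94

Wien's law: T_Q/T_J = λ_J/λ_Q = 879/1720 = 0.5110.
L_Q/L_J = (R_Q/R_J)²(T_Q/T_J)⁴ = (8.00)²(0.5110)⁴ = 4.365.
F_Q/F_J = (L_Q/L_J)/(d_Q/d_J)² = 4.365/(1.50)² = 1.940.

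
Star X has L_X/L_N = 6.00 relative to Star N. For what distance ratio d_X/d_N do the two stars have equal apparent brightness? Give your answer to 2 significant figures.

Equal flux requires L_X/d_X² = L_N/d_N², so d_X/d_N = √(L_X/L_N)
= √(6.00) = 2.449.

2.4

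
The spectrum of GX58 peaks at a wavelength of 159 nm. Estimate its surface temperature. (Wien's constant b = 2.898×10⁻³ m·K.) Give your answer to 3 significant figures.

1.82×10^4 K

T = b/λ_max = 2.898×10⁻³ / (159×10⁻⁹) = 1.823×10^4 K.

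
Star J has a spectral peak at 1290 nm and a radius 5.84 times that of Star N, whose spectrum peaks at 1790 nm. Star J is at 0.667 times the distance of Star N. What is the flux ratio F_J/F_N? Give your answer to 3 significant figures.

Wien's law: T_J/T_N = λ_N/λ_J = 1790/1290 = 1.388.
L_J/L_N = (R_J/R_N)²(T_J/T_N)⁴ = (5.84)²(1.388)⁴ = 126.4.
F_J/F_N = (L_J/L_N)/(d_J/d_N)² = 126.4/(0.667)² = 284.2.

284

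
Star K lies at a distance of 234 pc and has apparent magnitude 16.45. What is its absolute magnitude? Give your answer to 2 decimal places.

9.60

M = m − 5 log₁₀(d/10 pc) = 16.45 − 5 log₁₀(234/10)
  = 16.45 − 5 × 1.369 = 16.45 − 6.85 = 9.60.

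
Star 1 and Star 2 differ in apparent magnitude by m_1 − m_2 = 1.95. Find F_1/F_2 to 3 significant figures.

0.166

F_1/F_2 = 10^(−(m_1 − m_2)/2.5) = 10^(-1.95/2.5) = 10^-0.780 = 0.1660.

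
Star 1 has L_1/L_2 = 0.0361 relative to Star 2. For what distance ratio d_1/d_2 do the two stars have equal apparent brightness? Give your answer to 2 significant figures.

Equal flux requires L_1/d_1² = L_2/d_2², so d_1/d_2 = √(L_1/L_2)
= √(0.0361) = 0.1900.

0.19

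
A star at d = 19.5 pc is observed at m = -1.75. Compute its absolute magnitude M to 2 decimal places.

-3.20

M = m − 5 log₁₀(d/10 pc) = -1.75 − 5 log₁₀(19.5/10)
  = -1.75 − 5 × 0.290 = -1.75 − 1.45 = -3.20.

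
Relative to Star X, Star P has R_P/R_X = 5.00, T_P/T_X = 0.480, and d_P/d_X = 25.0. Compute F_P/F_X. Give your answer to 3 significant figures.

0.00212

L_P/L_X = (R_P/R_X)²(T_P/T_X)⁴ = (5.00)² × (0.480)⁴ = 1.327.
F_P/F_X = (L_P/L_X)/(d_P/d_X)² = 1.327 / (25.0)² = 0.002123.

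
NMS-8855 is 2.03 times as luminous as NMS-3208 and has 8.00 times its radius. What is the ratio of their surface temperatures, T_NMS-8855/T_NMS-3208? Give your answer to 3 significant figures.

L ∝ R²T⁴ gives T ∝ (L/R²)^(1/4), so
T_NMS-8855/T_NMS-3208 = (2.03 / 8.00²)^(1/4) = (0.03172)^(1/4) = 0.4220.

0.422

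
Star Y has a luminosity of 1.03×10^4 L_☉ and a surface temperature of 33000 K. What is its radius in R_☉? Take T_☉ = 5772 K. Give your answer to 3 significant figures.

R/R_☉ = √(L/L_☉) / (T/T_☉)² = √(1.03×10^4) / (5.717)²
       = 101.5 / 32.69 = 3.105.

3.10 R_☉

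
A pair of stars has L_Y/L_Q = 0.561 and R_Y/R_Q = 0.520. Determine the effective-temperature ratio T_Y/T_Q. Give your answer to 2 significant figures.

1.2

L ∝ R²T⁴ gives T ∝ (L/R²)^(1/4), so
T_Y/T_Q = (0.561 / 0.520²)^(1/4) = (2.075)^(1/4) = 1.200.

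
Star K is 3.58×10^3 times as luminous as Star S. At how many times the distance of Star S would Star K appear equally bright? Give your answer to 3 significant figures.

59.8

Equal flux requires L_K/d_K² = L_S/d_S², so d_K/d_S = √(L_K/L_S)
= √(3.58×10^3) = 59.83.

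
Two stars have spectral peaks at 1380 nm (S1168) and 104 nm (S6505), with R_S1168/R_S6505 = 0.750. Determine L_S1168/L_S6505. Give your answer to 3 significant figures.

1.81×10^-5

Wien's law gives T ∝ 1/λ_max, so T_S1168/T_S6505 = λ_S6505/λ_S1168 = 104/1380 = 0.07536.
Then L ∝ R²T⁴ gives L_S1168/L_S6505 = (0.750)² × (0.07536)⁴ = 0.5625 × 3.226×10^-5 = 1.814×10^-5.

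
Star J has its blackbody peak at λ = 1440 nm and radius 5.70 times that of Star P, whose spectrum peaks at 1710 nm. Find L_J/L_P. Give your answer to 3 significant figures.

64.6

Wien's law gives T ∝ 1/λ_max, so T_J/T_P = λ_P/λ_J = 1710/1440 = 1.188.
Then L ∝ R²T⁴ gives L_J/L_P = (5.70)² × (1.188)⁴ = 32.49 × 1.989 = 64.61.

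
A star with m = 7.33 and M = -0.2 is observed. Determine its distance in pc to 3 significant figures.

321 pc

m − M = 5 log₁₀(d/10 pc)
7.33 − (-0.2) = 7.53 = 5 log₁₀(d/10)
d = 10 × 10^(7.53/5) = 10 × 10^1.506 = 320.6 pc.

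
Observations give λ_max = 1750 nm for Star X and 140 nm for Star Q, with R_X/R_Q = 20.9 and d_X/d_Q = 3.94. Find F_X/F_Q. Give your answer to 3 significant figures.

Wien's law: T_X/T_Q = λ_Q/λ_X = 140/1750 = 0.08000.
L_X/L_Q = (R_X/R_Q)²(T_X/T_Q)⁴ = (20.9)²(0.08000)⁴ = 0.01789.
F_X/F_Q = (L_X/L_Q)/(d_X/d_Q)² = 0.01789/(3.94)² = 0.001153.

0.00115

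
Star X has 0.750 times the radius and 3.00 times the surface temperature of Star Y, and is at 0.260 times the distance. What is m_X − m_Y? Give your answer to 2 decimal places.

-7.07

L_X/L_Y = (0.750)²(3.00)⁴ = 45.56.
F_X/F_Y = (L_X/L_Y)/(d_X/d_Y)² = 45.56/0.06760 = 674.0.
m_X − m_Y = −2.5 log₁₀(674.0) = -7.07.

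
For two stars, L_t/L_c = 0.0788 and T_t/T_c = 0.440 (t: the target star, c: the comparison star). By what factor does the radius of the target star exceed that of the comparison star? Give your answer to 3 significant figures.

1.45

L ∝ R²T⁴ gives R ∝ √L / T², so
R_t/R_c = √(0.0788) / (0.440)² = 0.2807 / 0.1936 = 1.450.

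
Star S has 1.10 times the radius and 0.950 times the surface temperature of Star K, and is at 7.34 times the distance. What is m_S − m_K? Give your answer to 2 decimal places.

L_S/L_K = (1.10)²(0.950)⁴ = 0.9856.
F_S/F_K = (L_S/L_K)/(d_S/d_K)² = 0.9856/53.88 = 0.01829.
m_S − m_K = −2.5 log₁₀(0.01829) = 4.34.

4.34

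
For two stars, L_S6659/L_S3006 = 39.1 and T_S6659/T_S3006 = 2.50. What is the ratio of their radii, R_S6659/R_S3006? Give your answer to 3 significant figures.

1.00

L ∝ R²T⁴ gives R ∝ √L / T², so
R_S6659/R_S3006 = √(39.1) / (2.50)² = 6.253 / 6.250 = 1.000.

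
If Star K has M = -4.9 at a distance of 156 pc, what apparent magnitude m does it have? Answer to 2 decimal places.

1.07

m = M + 5 log₁₀(d/10 pc) = -4.9 + 5 log₁₀(156/10)
  = -4.9 + 5 × 1.193 = -4.9 + 5.97 = 1.07.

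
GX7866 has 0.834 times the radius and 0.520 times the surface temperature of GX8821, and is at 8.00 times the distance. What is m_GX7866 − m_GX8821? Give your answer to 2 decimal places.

7.75

L_GX7866/L_GX8821 = (0.834)²(0.520)⁴ = 0.05086.
F_GX7866/F_GX8821 = (L_GX7866/L_GX8821)/(d_GX7866/d_GX8821)² = 0.05086/64.00 = 7.946×10^-4.
m_GX7866 − m_GX8821 = −2.5 log₁₀(7.946×10^-4) = 7.75.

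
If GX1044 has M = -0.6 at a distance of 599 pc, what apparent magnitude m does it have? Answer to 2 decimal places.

m = M + 5 log₁₀(d/10 pc) = -0.6 + 5 log₁₀(599/10)
  = -0.6 + 5 × 1.777 = -0.6 + 8.89 = 8.29.

8.29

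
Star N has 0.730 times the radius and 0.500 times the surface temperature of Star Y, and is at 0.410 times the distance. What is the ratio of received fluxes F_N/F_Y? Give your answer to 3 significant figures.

L_N/L_Y = (R_N/R_Y)²(T_N/T_Y)⁴ = (0.730)² × (0.500)⁴ = 0.03331.
F_N/F_Y = (L_N/L_Y)/(d_N/d_Y)² = 0.03331 / (0.410)² = 0.1981.

0.198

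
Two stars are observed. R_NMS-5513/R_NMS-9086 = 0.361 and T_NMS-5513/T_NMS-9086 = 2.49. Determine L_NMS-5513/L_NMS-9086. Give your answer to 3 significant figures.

From the Stefan–Boltzmann law, L ∝ R²T⁴, so
L_NMS-5513/L_NMS-9086 = (R_NMS-5513/R_NMS-9086)² (T_NMS-5513/T_NMS-9086)⁴ = (0.361)² × (2.49)⁴ = 0.1303 × 38.44 = 5.010.

5.01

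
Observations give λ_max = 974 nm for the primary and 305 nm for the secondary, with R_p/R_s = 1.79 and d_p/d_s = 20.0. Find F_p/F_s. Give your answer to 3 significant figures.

7.70×10^-5

Wien's law: T_p/T_s = λ_s/λ_p = 305/974 = 0.3131.
L_p/L_s = (R_p/R_s)²(T_p/T_s)⁴ = (1.79)²(0.3131)⁴ = 0.03081.
F_p/F_s = (L_p/L_s)/(d_p/d_s)² = 0.03081/(20.0)² = 7.702×10^-5.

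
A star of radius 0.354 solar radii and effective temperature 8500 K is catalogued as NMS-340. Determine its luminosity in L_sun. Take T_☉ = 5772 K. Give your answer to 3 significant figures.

L/L_☉ = (R/R_☉)² (T/T_☉)⁴ = (0.354)² × (8500/5772)⁴
       = 0.1253 × (1.473)⁴ = 0.1253 × 4.703 = 0.5894.

0.589 L_sun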